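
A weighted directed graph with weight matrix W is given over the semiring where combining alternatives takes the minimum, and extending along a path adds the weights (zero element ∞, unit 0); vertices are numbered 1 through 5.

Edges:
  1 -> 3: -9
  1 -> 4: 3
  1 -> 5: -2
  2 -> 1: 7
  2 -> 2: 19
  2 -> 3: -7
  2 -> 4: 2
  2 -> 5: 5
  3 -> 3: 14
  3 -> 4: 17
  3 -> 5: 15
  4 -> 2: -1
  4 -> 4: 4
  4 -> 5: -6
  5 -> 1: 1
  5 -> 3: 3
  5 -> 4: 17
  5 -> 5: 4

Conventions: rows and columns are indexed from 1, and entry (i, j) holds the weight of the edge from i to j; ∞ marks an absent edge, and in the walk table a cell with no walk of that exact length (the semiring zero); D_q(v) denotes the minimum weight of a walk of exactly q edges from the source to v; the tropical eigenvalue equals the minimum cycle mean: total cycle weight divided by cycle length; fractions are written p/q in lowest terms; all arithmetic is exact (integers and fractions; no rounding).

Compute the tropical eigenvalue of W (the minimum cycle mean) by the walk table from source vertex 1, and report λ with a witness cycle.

q=0: [0, ∞, ∞, ∞, ∞]
q=1: [∞, ∞, -9, 3, -2]
q=2: [-1, 2, 1, 7, -3]
q=3: [-2, 6, -10, 2, -3]
q=4: [-2, 1, -11, 1, -4]
q=5: [-3, 0, -11, 1, -5]
Optimal cycle mean attained by: cycle 1->4->5->1, total 3 + (-6) + 1, length 3.
Answer: λ = -2/3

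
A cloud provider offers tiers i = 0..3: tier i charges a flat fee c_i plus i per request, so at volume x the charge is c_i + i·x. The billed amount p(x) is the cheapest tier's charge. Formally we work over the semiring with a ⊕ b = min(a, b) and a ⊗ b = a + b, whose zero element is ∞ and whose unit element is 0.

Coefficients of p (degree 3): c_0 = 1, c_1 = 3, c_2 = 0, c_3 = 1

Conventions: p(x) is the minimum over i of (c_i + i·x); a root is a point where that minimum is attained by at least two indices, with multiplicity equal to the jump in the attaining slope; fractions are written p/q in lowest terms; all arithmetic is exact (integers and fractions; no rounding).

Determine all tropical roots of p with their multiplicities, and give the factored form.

hull edge (i=0, c=1) to (i=2, c=0): slope -1/2, span 2
hull edge (i=2, c=0) to (i=3, c=1): slope 1, span 1
Factored form: p(x) = 1 ⊗ (x ⊕ (-1)) ⊗ (x ⊕ 1/2) ⊗ (x ⊕ 1/2)
Answer: roots = -1 (mult 1), 1/2 (mult 2)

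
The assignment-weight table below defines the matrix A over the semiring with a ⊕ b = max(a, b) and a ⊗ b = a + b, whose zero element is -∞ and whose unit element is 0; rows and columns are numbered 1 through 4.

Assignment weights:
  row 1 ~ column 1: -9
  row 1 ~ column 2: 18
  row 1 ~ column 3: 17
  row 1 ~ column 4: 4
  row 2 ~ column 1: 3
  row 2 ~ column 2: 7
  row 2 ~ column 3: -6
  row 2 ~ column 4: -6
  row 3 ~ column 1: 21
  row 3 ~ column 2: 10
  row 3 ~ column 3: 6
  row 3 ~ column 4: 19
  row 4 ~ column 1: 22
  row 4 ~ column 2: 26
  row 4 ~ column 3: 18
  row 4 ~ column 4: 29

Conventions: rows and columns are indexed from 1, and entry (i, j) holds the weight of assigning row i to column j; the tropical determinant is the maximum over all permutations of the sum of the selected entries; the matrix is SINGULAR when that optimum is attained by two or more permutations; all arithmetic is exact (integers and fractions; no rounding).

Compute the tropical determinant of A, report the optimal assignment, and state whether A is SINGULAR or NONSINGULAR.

σ = (1, 2, 3, 4): (-9) + 7 + 6 + 29 = 33
σ = (1, 2, 4, 3): (-9) + 7 + 19 + 18 = 35
σ = (1, 3, 2, 4): (-9) + (-6) + 10 + 29 = 24
σ = (1, 3, 4, 2): (-9) + (-6) + 19 + 26 = 30
σ = (1, 4, 2, 3): (-9) + (-6) + 10 + 18 = 13
σ = (1, 4, 3, 2): (-9) + (-6) + 6 + 26 = 17
σ = (2, 1, 3, 4): 18 + 3 + 6 + 29 = 56
σ = (2, 1, 4, 3): 18 + 3 + 19 + 18 = 58
σ = (2, 3, 1, 4): 18 + (-6) + 21 + 29 = 62
σ = (2, 3, 4, 1): 18 + (-6) + 19 + 22 = 53
σ = (2, 4, 1, 3): 18 + (-6) + 21 + 18 = 51
σ = (2, 4, 3, 1): 18 + (-6) + 6 + 22 = 40
σ = (3, 1, 2, 4): 17 + 3 + 10 + 29 = 59
σ = (3, 1, 4, 2): 17 + 3 + 19 + 26 = 65
σ = (3, 2, 1, 4): 17 + 7 + 21 + 29 = 74
σ = (3, 2, 4, 1): 17 + 7 + 19 + 22 = 65
σ = (3, 4, 1, 2): 17 + (-6) + 21 + 26 = 58
σ = (3, 4, 2, 1): 17 + (-6) + 10 + 22 = 43
σ = (4, 1, 2, 3): 4 + 3 + 10 + 18 = 35
σ = (4, 1, 3, 2): 4 + 3 + 6 + 26 = 39
σ = (4, 2, 1, 3): 4 + 7 + 21 + 18 = 50
σ = (4, 2, 3, 1): 4 + 7 + 6 + 22 = 39
σ = (4, 3, 1, 2): 4 + (-6) + 21 + 26 = 45
σ = (4, 3, 2, 1): 4 + (-6) + 10 + 22 = 30
Optimal value attained by: σ = (3, 2, 1, 4).
Answer: det⊕(A) = 74; verdict: NONSINGULAR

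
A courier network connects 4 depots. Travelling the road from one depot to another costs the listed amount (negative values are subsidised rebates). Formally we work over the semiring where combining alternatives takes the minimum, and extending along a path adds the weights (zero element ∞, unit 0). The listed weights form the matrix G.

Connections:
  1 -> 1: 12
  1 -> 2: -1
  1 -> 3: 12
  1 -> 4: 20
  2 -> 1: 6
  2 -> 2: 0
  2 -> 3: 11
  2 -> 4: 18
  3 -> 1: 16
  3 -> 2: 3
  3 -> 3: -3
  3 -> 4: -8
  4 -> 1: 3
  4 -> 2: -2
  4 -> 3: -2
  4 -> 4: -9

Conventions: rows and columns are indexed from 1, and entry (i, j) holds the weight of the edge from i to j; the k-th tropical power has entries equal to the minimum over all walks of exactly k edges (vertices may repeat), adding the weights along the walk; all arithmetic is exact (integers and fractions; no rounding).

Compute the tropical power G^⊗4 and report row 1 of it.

G^⊗2:
  [5, -1, 9, 4]
  [6, 0, 8, 3]
  [-5, -10, -10, -17]
  [-6, -11, -11, -18]
G^⊗3:
  [5, -1, 2, -5]
  [6, 0, 1, -6]
  [-14, -19, -19, -26]
  [-15, -20, -20, -27]
G^⊗4:
  [-2, -7, -7, -14]
  [-3, -8, -8, -15]
  [-23, -28, -28, -35]
  [-24, -29, -29, -36]
Answer: row 1 of G^⊗4 = [-2, -7, -7, -14]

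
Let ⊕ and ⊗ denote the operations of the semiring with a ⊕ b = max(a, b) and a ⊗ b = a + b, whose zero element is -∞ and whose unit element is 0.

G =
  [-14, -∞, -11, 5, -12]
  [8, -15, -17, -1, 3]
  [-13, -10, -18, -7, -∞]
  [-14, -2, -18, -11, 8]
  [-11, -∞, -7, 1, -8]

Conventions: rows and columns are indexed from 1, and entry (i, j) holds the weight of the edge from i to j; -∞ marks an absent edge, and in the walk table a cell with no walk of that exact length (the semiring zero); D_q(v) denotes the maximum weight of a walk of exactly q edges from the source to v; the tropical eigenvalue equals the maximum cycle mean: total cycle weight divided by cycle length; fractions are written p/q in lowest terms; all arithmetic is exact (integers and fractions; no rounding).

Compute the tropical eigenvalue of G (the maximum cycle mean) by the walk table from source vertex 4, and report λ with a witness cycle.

q=0: [-∞, -∞, -∞, 0, -∞]
q=1: [-14, -2, -18, -11, 8]
q=2: [6, -13, 1, 9, 1]
q=3: [-5, 7, -5, 11, 17]
q=4: [15, 9, 10, 18, 19]
q=5: [17, 16, 12, 20, 26]
Optimal cycle mean attained by: cycle 4->5->4, total 8 + 1, length 2.
Answer: λ = 9/2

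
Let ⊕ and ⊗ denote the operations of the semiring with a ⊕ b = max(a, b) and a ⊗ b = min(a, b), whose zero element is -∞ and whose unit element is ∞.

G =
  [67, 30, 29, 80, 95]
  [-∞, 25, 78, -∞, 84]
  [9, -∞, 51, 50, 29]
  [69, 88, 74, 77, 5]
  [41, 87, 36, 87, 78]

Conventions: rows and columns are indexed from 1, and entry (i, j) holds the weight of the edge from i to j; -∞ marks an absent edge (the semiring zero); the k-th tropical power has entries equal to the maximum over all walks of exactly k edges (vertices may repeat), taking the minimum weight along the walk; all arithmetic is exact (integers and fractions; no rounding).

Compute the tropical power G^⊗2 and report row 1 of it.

G^⊗2:
  [69, 87, 74, 87, 78]
  [41, 84, 51, 84, 78]
  [50, 50, 51, 50, 29]
  [69, 77, 78, 77, 84]
  [69, 87, 78, 78, 84]
Answer: row 1 of G^⊗2 = [69, 87, 74, 87, 78]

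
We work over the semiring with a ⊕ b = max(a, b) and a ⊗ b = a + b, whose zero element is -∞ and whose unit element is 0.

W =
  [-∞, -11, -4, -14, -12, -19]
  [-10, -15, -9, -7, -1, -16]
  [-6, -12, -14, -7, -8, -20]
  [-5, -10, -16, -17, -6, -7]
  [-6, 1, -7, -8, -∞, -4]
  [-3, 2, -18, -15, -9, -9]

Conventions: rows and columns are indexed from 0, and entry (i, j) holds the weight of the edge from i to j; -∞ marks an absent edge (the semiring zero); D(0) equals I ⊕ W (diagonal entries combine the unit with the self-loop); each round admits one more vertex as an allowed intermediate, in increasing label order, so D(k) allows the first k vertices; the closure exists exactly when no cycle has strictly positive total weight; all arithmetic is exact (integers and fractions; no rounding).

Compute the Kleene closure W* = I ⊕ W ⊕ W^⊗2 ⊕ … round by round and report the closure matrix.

D(0):
  [0, -11, -4, -14, -12, -19]
  [-10, 0, -9, -7, -1, -16]
  [-6, -12, 0, -7, -8, -20]
  [-5, -10, -16, 0, -6, -7]
  [-6, 1, -7, -8, 0, -4]
  [-3, 2, -18, -15, -9, 0]
D(1):
  [0, -11, -4, -14, -12, -19]
  [-10, 0, -9, -7, -1, -16]
  [-6, -12, 0, -7, -8, -20]
  [-5, -10, -9, 0, -6, -7]
  [-6, 1, -7, -8, 0, -4]
  [-3, 2, -7, -15, -9, 0]
D(2):
  [0, -11, -4, -14, -12, -19]
  [-10, 0, -9, -7, -1, -16]
  [-6, -12, 0, -7, -8, -20]
  [-5, -10, -9, 0, -6, -7]
  [-6, 1, -7, -6, 0, -4]
  [-3, 2, -7, -5, 1, 0]
D(3):
  [0, -11, -4, -11, -12, -19]
  [-10, 0, -9, -7, -1, -16]
  [-6, -12, 0, -7, -8, -20]
  [-5, -10, -9, 0, -6, -7]
  [-6, 1, -7, -6, 0, -4]
  [-3, 2, -7, -5, 1, 0]
D(4):
  [0, -11, -4, -11, -12, -18]
  [-10, 0, -9, -7, -1, -14]
  [-6, -12, 0, -7, -8, -14]
  [-5, -10, -9, 0, -6, -7]
  [-6, 1, -7, -6, 0, -4]
  [-3, 2, -7, -5, 1, 0]
D(5):
  [0, -11, -4, -11, -12, -16]
  [-7, 0, -8, -7, -1, -5]
  [-6, -7, 0, -7, -8, -12]
  [-5, -5, -9, 0, -6, -7]
  [-6, 1, -7, -6, 0, -4]
  [-3, 2, -6, -5, 1, 0]
D(6):
  [0, -11, -4, -11, -12, -16]
  [-7, 0, -8, -7, -1, -5]
  [-6, -7, 0, -7, -8, -12]
  [-5, -5, -9, 0, -6, -7]
  [-6, 1, -7, -6, 0, -4]
  [-3, 2, -6, -5, 1, 0]
Answer: W* = [[0, -11, -4, -11, -12, -16], [-7, 0, -8, -7, -1, -5], [-6, -7, 0, -7, -8, -12], [-5, -5, -9, 0, -6, -7], [-6, 1, -7, -6, 0, -4], [-3, 2, -6, -5, 1, 0]]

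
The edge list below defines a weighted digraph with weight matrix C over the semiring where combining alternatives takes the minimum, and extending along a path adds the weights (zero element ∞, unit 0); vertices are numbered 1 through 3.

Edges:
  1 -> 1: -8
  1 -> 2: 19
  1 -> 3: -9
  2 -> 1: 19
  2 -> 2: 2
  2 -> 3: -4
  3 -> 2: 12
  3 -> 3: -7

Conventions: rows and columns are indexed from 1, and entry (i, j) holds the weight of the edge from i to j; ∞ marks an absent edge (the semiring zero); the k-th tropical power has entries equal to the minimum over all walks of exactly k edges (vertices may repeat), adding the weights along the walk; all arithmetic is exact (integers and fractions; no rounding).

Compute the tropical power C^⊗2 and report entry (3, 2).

C^⊗2:
  [-16, 3, -17]
  [11, 4, -11]
  [31, 5, -14]
Key observation: the optimum is the walk 3->3->2, with weight (-7) + 12 = 5.
Optimal value attained by: walk 3->3->2.
Answer: (C^⊗2)[3][2] = 5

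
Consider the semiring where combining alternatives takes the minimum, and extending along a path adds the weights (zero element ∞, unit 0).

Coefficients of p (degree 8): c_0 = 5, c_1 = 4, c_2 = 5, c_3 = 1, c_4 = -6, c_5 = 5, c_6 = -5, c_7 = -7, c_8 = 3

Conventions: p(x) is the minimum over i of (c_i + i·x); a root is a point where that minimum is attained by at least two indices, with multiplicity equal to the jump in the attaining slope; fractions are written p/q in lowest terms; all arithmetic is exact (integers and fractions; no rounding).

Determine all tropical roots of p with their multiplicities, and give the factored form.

hull edge (i=0, c=5) to (i=4, c=-6): slope -11/4, span 4
hull edge (i=4, c=-6) to (i=7, c=-7): slope -1/3, span 3
hull edge (i=7, c=-7) to (i=8, c=3): slope 10, span 1
Factored form: p(x) = 3 ⊗ (x ⊕ (-10)) ⊗ (x ⊕ 1/3) ⊗ (x ⊕ 1/3) ⊗ (x ⊕ 1/3) ⊗ (x ⊕ 11/4) ⊗ (x ⊕ 11/4) ⊗ (x ⊕ 11/4) ⊗ (x ⊕ 11/4)
Answer: roots = -10 (mult 1), 1/3 (mult 3), 11/4 (mult 4)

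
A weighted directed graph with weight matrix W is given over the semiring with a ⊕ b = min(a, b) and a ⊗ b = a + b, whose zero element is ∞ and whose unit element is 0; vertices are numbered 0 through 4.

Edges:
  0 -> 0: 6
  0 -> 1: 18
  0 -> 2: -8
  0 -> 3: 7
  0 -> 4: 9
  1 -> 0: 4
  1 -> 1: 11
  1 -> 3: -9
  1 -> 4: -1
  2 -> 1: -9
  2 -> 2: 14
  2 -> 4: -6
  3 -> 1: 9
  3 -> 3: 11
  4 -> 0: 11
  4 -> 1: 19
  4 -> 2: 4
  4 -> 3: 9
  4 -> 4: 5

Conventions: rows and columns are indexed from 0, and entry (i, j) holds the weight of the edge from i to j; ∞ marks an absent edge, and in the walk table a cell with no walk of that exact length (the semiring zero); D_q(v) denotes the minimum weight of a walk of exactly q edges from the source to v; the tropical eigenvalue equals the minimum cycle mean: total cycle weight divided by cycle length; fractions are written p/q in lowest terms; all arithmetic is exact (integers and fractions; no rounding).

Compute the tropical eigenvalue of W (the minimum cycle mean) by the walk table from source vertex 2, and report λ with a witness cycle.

q=0: [∞, ∞, 0, ∞, ∞]
q=1: [∞, -9, 14, ∞, -6]
q=2: [-5, 2, -2, -18, -10]
q=3: [1, -11, -13, -7, -8]
q=4: [-7, -22, -7, -20, -19]
q=5: [-18, -16, -15, -31, -23]
Optimal cycle mean attained by: cycle 0->2->1->0, total (-8) + (-9) + 4, length 3.
Answer: λ = -13/3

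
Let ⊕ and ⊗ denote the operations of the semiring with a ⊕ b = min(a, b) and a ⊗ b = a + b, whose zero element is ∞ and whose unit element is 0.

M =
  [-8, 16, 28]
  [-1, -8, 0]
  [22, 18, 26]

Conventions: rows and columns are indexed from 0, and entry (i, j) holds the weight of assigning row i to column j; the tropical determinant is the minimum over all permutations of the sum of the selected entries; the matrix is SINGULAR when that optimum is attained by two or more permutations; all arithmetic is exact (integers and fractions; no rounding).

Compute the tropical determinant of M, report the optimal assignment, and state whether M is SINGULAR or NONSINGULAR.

σ = (0, 1, 2): (-8) + (-8) + 26 = 10
σ = (0, 2, 1): (-8) + 0 + 18 = 10
σ = (1, 0, 2): 16 + (-1) + 26 = 41
σ = (1, 2, 0): 16 + 0 + 22 = 38
σ = (2, 0, 1): 28 + (-1) + 18 = 45
σ = (2, 1, 0): 28 + (-8) + 22 = 42
Optimal value attained by: σ = (0, 1, 2).
Answer: det⊕(M) = 10; verdict: SINGULAR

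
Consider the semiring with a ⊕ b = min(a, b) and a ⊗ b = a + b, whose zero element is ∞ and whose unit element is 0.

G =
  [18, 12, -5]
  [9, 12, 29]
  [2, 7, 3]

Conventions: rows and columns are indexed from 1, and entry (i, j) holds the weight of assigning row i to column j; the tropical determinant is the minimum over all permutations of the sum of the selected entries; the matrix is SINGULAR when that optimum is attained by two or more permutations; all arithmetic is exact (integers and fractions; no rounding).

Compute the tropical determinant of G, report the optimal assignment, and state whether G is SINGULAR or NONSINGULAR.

σ = (1, 2, 3): 18 + 12 + 3 = 33
σ = (1, 3, 2): 18 + 29 + 7 = 54
σ = (2, 1, 3): 12 + 9 + 3 = 24
σ = (2, 3, 1): 12 + 29 + 2 = 43
σ = (3, 1, 2): (-5) + 9 + 7 = 11
σ = (3, 2, 1): (-5) + 12 + 2 = 9
Optimal value attained by: σ = (3, 2, 1).
Answer: det⊕(G) = 9; verdict: NONSINGULAR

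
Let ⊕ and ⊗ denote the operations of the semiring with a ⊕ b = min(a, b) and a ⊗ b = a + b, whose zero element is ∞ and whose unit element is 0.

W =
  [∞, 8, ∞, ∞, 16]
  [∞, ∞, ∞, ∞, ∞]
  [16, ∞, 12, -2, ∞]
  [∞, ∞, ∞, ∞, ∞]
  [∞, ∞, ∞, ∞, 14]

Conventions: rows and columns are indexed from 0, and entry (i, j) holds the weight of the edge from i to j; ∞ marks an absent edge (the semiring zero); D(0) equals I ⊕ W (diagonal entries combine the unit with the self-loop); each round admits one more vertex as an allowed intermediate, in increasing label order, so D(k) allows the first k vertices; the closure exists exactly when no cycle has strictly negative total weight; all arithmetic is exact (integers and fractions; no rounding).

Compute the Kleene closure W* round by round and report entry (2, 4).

D(0):
  [0, 8, ∞, ∞, 16]
  [∞, 0, ∞, ∞, ∞]
  [16, ∞, 0, -2, ∞]
  [∞, ∞, ∞, 0, ∞]
  [∞, ∞, ∞, ∞, 0]
D(1):
  [0, 8, ∞, ∞, 16]
  [∞, 0, ∞, ∞, ∞]
  [16, 24, 0, -2, 32]
  [∞, ∞, ∞, 0, ∞]
  [∞, ∞, ∞, ∞, 0]
D(2):
  [0, 8, ∞, ∞, 16]
  [∞, 0, ∞, ∞, ∞]
  [16, 24, 0, -2, 32]
  [∞, ∞, ∞, 0, ∞]
  [∞, ∞, ∞, ∞, 0]
D(3):
  [0, 8, ∞, ∞, 16]
  [∞, 0, ∞, ∞, ∞]
  [16, 24, 0, -2, 32]
  [∞, ∞, ∞, 0, ∞]
  [∞, ∞, ∞, ∞, 0]
D(4):
  [0, 8, ∞, ∞, 16]
  [∞, 0, ∞, ∞, ∞]
  [16, 24, 0, -2, 32]
  [∞, ∞, ∞, 0, ∞]
  [∞, ∞, ∞, ∞, 0]
D(5):
  [0, 8, ∞, ∞, 16]
  [∞, 0, ∞, ∞, ∞]
  [16, 24, 0, -2, 32]
  [∞, ∞, ∞, 0, ∞]
  [∞, ∞, ∞, ∞, 0]
Answer: W*[2][4] = 32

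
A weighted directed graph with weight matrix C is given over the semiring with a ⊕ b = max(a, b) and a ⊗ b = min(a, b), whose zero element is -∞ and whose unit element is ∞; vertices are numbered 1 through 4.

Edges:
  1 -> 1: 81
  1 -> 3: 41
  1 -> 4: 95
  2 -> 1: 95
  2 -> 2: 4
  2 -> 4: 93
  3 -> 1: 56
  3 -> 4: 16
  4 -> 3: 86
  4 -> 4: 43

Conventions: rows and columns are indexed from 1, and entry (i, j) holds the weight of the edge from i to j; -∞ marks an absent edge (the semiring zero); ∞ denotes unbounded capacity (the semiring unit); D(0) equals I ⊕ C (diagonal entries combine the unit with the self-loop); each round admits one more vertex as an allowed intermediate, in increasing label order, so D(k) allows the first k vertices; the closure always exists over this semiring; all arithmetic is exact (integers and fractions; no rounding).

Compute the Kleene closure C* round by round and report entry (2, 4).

D(0):
  [∞, -∞, 41, 95]
  [95, ∞, -∞, 93]
  [56, -∞, ∞, 16]
  [-∞, -∞, 86, ∞]
D(1):
  [∞, -∞, 41, 95]
  [95, ∞, 41, 95]
  [56, -∞, ∞, 56]
  [-∞, -∞, 86, ∞]
D(2):
  [∞, -∞, 41, 95]
  [95, ∞, 41, 95]
  [56, -∞, ∞, 56]
  [-∞, -∞, 86, ∞]
D(3):
  [∞, -∞, 41, 95]
  [95, ∞, 41, 95]
  [56, -∞, ∞, 56]
  [56, -∞, 86, ∞]
D(4):
  [∞, -∞, 86, 95]
  [95, ∞, 86, 95]
  [56, -∞, ∞, 56]
  [56, -∞, 86, ∞]
Answer: C*[2][4] = 95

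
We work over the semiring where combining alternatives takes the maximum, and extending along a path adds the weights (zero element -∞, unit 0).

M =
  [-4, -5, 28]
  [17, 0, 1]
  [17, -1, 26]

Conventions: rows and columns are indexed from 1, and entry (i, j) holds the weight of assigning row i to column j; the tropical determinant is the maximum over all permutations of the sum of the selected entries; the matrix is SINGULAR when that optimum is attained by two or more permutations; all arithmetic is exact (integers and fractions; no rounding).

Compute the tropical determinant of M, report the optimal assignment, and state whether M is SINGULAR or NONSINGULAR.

σ = (1, 2, 3): (-4) + 0 + 26 = 22
σ = (1, 3, 2): (-4) + 1 + (-1) = -4
σ = (2, 1, 3): (-5) + 17 + 26 = 38
σ = (2, 3, 1): (-5) + 1 + 17 = 13
σ = (3, 1, 2): 28 + 17 + (-1) = 44
σ = (3, 2, 1): 28 + 0 + 17 = 45
Optimal value attained by: σ = (3, 2, 1).
Answer: det⊕(M) = 45; verdict: NONSINGULAR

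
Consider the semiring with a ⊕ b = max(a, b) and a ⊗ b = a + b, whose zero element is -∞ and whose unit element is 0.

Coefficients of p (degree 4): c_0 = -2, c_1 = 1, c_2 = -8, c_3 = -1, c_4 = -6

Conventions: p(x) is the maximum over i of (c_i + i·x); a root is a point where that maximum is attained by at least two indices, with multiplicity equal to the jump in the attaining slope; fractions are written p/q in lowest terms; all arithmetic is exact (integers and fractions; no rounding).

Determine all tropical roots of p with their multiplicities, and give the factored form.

hull edge (i=0, c=-2) to (i=1, c=1): slope 3, span 1
hull edge (i=1, c=1) to (i=3, c=-1): slope -1, span 2
hull edge (i=3, c=-1) to (i=4, c=-6): slope -5, span 1
Factored form: p(x) = -6 ⊗ (x ⊕ (-3)) ⊗ (x ⊕ 1) ⊗ (x ⊕ 1) ⊗ (x ⊕ 5)
Answer: roots = -3 (mult 1), 1 (mult 2), 5 (mult 1)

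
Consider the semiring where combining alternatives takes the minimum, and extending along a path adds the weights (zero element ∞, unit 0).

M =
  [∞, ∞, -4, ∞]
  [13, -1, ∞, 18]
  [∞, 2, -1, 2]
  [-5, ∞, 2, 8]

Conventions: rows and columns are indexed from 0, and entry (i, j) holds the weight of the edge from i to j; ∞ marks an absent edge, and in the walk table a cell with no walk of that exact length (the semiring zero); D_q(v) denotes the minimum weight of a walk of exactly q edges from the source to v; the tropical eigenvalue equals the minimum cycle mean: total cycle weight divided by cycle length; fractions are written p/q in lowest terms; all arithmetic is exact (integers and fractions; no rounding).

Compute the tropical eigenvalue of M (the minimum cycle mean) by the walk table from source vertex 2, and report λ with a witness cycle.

q=0: [∞, ∞, 0, ∞]
q=1: [∞, 2, -1, 2]
q=2: [-3, 1, -2, 1]
q=3: [-4, 0, -7, 0]
q=4: [-5, -5, -8, -5]
Optimal cycle mean attained by: cycle 0->2->3->0, total (-4) + 2 + (-5), length 3.
Answer: λ = -7/3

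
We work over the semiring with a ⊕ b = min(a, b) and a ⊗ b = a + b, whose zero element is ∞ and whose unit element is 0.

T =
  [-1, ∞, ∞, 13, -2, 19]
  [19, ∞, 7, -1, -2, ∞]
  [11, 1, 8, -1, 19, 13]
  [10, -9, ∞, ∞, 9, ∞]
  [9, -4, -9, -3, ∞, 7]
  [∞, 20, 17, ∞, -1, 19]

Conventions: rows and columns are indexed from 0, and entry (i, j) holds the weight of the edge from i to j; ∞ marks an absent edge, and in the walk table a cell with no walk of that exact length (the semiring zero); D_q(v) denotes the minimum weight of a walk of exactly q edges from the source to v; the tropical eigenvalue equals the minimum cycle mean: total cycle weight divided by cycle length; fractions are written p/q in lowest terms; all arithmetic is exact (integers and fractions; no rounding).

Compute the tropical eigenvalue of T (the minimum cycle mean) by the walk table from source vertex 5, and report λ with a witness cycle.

q=0: [∞, ∞, ∞, ∞, ∞, 0]
q=1: [∞, 20, 17, ∞, -1, 19]
q=2: [8, -5, -10, -4, 18, 6]
q=3: [1, -13, -2, -11, -7, 3]
q=4: [-1, -20, -16, -14, -15, 0]
q=5: [-6, -23, -24, -21, -22, -8]
q=6: [-13, -30, -31, -25, -25, -15]
Optimal cycle mean attained by: cycle 1->4->2->3->1, total (-2) + (-9) + (-1) + (-9), length 4.
Answer: λ = -21/4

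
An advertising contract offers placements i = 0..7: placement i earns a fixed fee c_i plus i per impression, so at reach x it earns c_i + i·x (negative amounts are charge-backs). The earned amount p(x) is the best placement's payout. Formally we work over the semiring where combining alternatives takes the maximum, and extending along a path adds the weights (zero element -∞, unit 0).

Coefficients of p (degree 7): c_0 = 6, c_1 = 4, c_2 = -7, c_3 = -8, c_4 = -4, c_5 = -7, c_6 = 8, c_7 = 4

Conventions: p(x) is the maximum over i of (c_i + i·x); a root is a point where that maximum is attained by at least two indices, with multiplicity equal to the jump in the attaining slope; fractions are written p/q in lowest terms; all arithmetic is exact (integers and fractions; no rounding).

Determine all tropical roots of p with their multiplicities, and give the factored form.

hull edge (i=0, c=6) to (i=6, c=8): slope 1/3, span 6
hull edge (i=6, c=8) to (i=7, c=4): slope -4, span 1
Factored form: p(x) = 4 ⊗ (x ⊕ (-1/3)) ⊗ (x ⊕ (-1/3)) ⊗ (x ⊕ (-1/3)) ⊗ (x ⊕ (-1/3)) ⊗ (x ⊕ (-1/3)) ⊗ (x ⊕ (-1/3)) ⊗ (x ⊕ 4)
Answer: roots = -1/3 (mult 6), 4 (mult 1)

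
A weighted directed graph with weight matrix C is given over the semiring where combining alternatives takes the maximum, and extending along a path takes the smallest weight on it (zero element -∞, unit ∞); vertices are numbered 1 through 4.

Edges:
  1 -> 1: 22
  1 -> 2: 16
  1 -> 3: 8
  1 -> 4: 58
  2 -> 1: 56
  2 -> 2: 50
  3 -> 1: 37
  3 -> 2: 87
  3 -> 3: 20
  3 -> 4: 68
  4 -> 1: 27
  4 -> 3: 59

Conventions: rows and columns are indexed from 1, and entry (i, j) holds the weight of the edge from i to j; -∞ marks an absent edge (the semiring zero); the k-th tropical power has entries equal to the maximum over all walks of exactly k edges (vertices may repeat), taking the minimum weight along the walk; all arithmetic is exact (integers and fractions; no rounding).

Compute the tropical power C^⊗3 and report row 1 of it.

C^⊗2:
  [27, 16, 58, 22]
  [50, 50, 8, 56]
  [56, 50, 59, 37]
  [37, 59, 20, 59]
C^⊗3:
  [37, 58, 22, 58]
  [50, 50, 56, 50]
  [50, 59, 37, 59]
  [56, 50, 59, 37]
Answer: row 1 of C^⊗3 = [37, 58, 22, 58]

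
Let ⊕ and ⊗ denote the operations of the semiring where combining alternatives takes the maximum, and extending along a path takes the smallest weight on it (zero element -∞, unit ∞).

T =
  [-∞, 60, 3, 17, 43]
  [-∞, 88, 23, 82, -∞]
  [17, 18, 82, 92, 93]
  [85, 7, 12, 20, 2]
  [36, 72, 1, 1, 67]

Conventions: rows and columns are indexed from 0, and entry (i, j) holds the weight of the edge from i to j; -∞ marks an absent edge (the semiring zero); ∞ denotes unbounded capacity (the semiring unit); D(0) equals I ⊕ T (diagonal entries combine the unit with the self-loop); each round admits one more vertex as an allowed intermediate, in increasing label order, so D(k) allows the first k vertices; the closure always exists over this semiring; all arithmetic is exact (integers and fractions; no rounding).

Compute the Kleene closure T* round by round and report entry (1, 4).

D(0):
  [∞, 60, 3, 17, 43]
  [-∞, ∞, 23, 82, -∞]
  [17, 18, ∞, 92, 93]
  [85, 7, 12, ∞, 2]
  [36, 72, 1, 1, ∞]
D(1):
  [∞, 60, 3, 17, 43]
  [-∞, ∞, 23, 82, -∞]
  [17, 18, ∞, 92, 93]
  [85, 60, 12, ∞, 43]
  [36, 72, 3, 17, ∞]
D(2):
  [∞, 60, 23, 60, 43]
  [-∞, ∞, 23, 82, -∞]
  [17, 18, ∞, 92, 93]
  [85, 60, 23, ∞, 43]
  [36, 72, 23, 72, ∞]
D(3):
  [∞, 60, 23, 60, 43]
  [17, ∞, 23, 82, 23]
  [17, 18, ∞, 92, 93]
  [85, 60, 23, ∞, 43]
  [36, 72, 23, 72, ∞]
D(4):
  [∞, 60, 23, 60, 43]
  [82, ∞, 23, 82, 43]
  [85, 60, ∞, 92, 93]
  [85, 60, 23, ∞, 43]
  [72, 72, 23, 72, ∞]
D(5):
  [∞, 60, 23, 60, 43]
  [82, ∞, 23, 82, 43]
  [85, 72, ∞, 92, 93]
  [85, 60, 23, ∞, 43]
  [72, 72, 23, 72, ∞]
Answer: T*[1][4] = 43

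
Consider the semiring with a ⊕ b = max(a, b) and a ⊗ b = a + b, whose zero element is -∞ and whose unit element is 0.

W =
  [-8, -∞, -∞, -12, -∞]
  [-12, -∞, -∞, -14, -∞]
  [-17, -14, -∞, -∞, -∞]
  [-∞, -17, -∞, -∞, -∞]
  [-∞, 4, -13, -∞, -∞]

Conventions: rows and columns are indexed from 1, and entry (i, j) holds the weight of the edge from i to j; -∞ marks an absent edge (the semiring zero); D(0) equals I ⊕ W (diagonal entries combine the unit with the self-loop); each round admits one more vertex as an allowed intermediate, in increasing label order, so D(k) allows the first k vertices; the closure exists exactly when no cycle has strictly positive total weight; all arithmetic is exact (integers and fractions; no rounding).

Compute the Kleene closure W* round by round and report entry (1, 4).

D(0):
  [0, -∞, -∞, -12, -∞]
  [-12, 0, -∞, -14, -∞]
  [-17, -14, 0, -∞, -∞]
  [-∞, -17, -∞, 0, -∞]
  [-∞, 4, -13, -∞, 0]
D(1):
  [0, -∞, -∞, -12, -∞]
  [-12, 0, -∞, -14, -∞]
  [-17, -14, 0, -29, -∞]
  [-∞, -17, -∞, 0, -∞]
  [-∞, 4, -13, -∞, 0]
D(2):
  [0, -∞, -∞, -12, -∞]
  [-12, 0, -∞, -14, -∞]
  [-17, -14, 0, -28, -∞]
  [-29, -17, -∞, 0, -∞]
  [-8, 4, -13, -10, 0]
D(3):
  [0, -∞, -∞, -12, -∞]
  [-12, 0, -∞, -14, -∞]
  [-17, -14, 0, -28, -∞]
  [-29, -17, -∞, 0, -∞]
  [-8, 4, -13, -10, 0]
D(4):
  [0, -29, -∞, -12, -∞]
  [-12, 0, -∞, -14, -∞]
  [-17, -14, 0, -28, -∞]
  [-29, -17, -∞, 0, -∞]
  [-8, 4, -13, -10, 0]
D(5):
  [0, -29, -∞, -12, -∞]
  [-12, 0, -∞, -14, -∞]
  [-17, -14, 0, -28, -∞]
  [-29, -17, -∞, 0, -∞]
  [-8, 4, -13, -10, 0]
Answer: W*[1][4] = -12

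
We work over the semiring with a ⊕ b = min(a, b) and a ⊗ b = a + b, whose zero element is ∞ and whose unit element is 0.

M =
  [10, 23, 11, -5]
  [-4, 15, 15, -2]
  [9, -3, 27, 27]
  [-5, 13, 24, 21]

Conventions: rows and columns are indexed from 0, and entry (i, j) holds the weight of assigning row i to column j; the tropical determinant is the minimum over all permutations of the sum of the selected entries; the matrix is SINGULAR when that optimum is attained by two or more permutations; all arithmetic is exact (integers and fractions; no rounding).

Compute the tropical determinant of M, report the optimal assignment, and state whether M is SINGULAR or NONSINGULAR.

σ = (0, 1, 2, 3): 10 + 15 + 27 + 21 = 73
σ = (0, 1, 3, 2): 10 + 15 + 27 + 24 = 76
σ = (0, 2, 1, 3): 10 + 15 + (-3) + 21 = 43
σ = (0, 2, 3, 1): 10 + 15 + 27 + 13 = 65
σ = (0, 3, 1, 2): 10 + (-2) + (-3) + 24 = 29
σ = (0, 3, 2, 1): 10 + (-2) + 27 + 13 = 48
σ = (1, 0, 2, 3): 23 + (-4) + 27 + 21 = 67
σ = (1, 0, 3, 2): 23 + (-4) + 27 + 24 = 70
σ = (1, 2, 0, 3): 23 + 15 + 9 + 21 = 68
σ = (1, 2, 3, 0): 23 + 15 + 27 + (-5) = 60
σ = (1, 3, 0, 2): 23 + (-2) + 9 + 24 = 54
σ = (1, 3, 2, 0): 23 + (-2) + 27 + (-5) = 43
σ = (2, 0, 1, 3): 11 + (-4) + (-3) + 21 = 25
σ = (2, 0, 3, 1): 11 + (-4) + 27 + 13 = 47
σ = (2, 1, 0, 3): 11 + 15 + 9 + 21 = 56
σ = (2, 1, 3, 0): 11 + 15 + 27 + (-5) = 48
σ = (2, 3, 0, 1): 11 + (-2) + 9 + 13 = 31
σ = (2, 3, 1, 0): 11 + (-2) + (-3) + (-5) = 1
σ = (3, 0, 1, 2): (-5) + (-4) + (-3) + 24 = 12
σ = (3, 0, 2, 1): (-5) + (-4) + 27 + 13 = 31
σ = (3, 1, 0, 2): (-5) + 15 + 9 + 24 = 43
σ = (3, 1, 2, 0): (-5) + 15 + 27 + (-5) = 32
σ = (3, 2, 0, 1): (-5) + 15 + 9 + 13 = 32
σ = (3, 2, 1, 0): (-5) + 15 + (-3) + (-5) = 2
Optimal value attained by: σ = (2, 3, 1, 0).
Answer: det⊕(M) = 1; verdict: NONSINGULAR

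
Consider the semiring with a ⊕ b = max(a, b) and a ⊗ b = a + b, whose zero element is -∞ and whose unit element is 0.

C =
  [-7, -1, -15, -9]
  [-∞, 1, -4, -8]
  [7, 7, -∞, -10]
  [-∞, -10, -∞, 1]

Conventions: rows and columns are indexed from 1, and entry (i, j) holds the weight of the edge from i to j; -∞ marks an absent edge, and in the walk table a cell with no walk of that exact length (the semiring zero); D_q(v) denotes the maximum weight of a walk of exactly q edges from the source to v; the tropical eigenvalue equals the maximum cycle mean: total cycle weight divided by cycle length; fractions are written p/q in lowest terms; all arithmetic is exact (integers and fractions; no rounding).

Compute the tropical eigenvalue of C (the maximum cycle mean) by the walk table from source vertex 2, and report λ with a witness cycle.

q=0: [-∞, 0, -∞, -∞]
q=1: [-∞, 1, -4, -8]
q=2: [3, 3, -3, -7]
q=3: [4, 4, -1, -5]
q=4: [6, 6, 0, -4]
Optimal cycle mean attained by: cycle 2->3->2, total (-4) + 7, length 2.
Answer: λ = 3/2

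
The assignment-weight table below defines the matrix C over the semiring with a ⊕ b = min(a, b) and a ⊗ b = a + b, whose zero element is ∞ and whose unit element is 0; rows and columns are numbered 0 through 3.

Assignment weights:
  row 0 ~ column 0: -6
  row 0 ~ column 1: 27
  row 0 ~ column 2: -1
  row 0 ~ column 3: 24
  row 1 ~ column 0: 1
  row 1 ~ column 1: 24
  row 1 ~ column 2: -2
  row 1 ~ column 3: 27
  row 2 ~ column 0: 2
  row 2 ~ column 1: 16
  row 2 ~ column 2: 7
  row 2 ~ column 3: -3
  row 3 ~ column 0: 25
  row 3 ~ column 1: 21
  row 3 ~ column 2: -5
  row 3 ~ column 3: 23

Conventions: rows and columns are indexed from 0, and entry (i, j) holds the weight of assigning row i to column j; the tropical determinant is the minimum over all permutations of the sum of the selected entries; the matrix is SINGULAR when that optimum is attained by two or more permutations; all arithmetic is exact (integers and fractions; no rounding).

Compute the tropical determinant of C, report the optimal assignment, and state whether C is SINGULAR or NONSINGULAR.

σ = (0, 1, 2, 3): (-6) + 24 + 7 + 23 = 48
σ = (0, 1, 3, 2): (-6) + 24 + (-3) + (-5) = 10
σ = (0, 2, 1, 3): (-6) + (-2) + 16 + 23 = 31
σ = (0, 2, 3, 1): (-6) + (-2) + (-3) + 21 = 10
σ = (0, 3, 1, 2): (-6) + 27 + 16 + (-5) = 32
σ = (0, 3, 2, 1): (-6) + 27 + 7 + 21 = 49
σ = (1, 0, 2, 3): 27 + 1 + 7 + 23 = 58
σ = (1, 0, 3, 2): 27 + 1 + (-3) + (-5) = 20
σ = (1, 2, 0, 3): 27 + (-2) + 2 + 23 = 50
σ = (1, 2, 3, 0): 27 + (-2) + (-3) + 25 = 47
σ = (1, 3, 0, 2): 27 + 27 + 2 + (-5) = 51
σ = (1, 3, 2, 0): 27 + 27 + 7 + 25 = 86
σ = (2, 0, 1, 3): (-1) + 1 + 16 + 23 = 39
σ = (2, 0, 3, 1): (-1) + 1 + (-3) + 21 = 18
σ = (2, 1, 0, 3): (-1) + 24 + 2 + 23 = 48
σ = (2, 1, 3, 0): (-1) + 24 + (-3) + 25 = 45
σ = (2, 3, 0, 1): (-1) + 27 + 2 + 21 = 49
σ = (2, 3, 1, 0): (-1) + 27 + 16 + 25 = 67
σ = (3, 0, 1, 2): 24 + 1 + 16 + (-5) = 36
σ = (3, 0, 2, 1): 24 + 1 + 7 + 21 = 53
σ = (3, 1, 0, 2): 24 + 24 + 2 + (-5) = 45
σ = (3, 1, 2, 0): 24 + 24 + 7 + 25 = 80
σ = (3, 2, 0, 1): 24 + (-2) + 2 + 21 = 45
σ = (3, 2, 1, 0): 24 + (-2) + 16 + 25 = 63
Optimal value attained by: σ = (0, 1, 3, 2).
Answer: det⊕(C) = 10; verdict: SINGULAR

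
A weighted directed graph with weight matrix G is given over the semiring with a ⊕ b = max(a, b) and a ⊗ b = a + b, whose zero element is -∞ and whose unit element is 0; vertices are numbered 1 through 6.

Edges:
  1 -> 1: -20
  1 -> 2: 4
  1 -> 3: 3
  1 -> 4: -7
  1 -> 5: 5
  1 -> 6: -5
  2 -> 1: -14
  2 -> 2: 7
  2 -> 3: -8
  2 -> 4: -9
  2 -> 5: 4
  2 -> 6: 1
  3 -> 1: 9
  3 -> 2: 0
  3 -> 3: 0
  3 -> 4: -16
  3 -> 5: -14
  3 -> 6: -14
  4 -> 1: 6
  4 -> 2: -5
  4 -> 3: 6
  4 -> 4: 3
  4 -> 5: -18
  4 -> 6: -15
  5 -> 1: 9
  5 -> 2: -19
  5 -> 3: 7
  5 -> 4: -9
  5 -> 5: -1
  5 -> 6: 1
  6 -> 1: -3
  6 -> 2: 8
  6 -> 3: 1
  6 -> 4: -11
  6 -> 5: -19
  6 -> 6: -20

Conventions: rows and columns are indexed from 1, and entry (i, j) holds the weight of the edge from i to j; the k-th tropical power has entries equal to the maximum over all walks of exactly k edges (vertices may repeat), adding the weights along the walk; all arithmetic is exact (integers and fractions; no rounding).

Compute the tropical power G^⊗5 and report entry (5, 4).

G^⊗2:
  [14, 11, 12, -4, 8, 6]
  [13, 14, 11, -2, 11, 8]
  [9, 13, 12, 2, 14, 4]
  [15, 10, 9, 6, 11, 1]
  [16, 13, 12, 2, 14, 4]
  [10, 15, 1, -1, 12, 9]
G^⊗3:
  [21, 18, 17, 7, 19, 12]
  [20, 21, 18, 6, 18, 15]
  [23, 20, 21, 5, 17, 15]
  [20, 19, 18, 9, 20, 12]
  [23, 20, 21, 9, 21, 15]
  [21, 22, 19, 6, 19, 16]
G^⊗4:
  [28, 25, 26, 14, 26, 20]
  [27, 28, 25, 13, 25, 22]
  [30, 27, 26, 16, 28, 21]
  [29, 26, 27, 13, 25, 21]
  [30, 27, 28, 16, 28, 22]
  [28, 29, 26, 14, 26, 23]
G^⊗5:
  [35, 32, 33, 21, 33, 27]
  [34, 35, 32, 20, 32, 29]
  [37, 34, 35, 23, 35, 29]
  [36, 33, 32, 22, 34, 27]
  [37, 34, 35, 23, 35, 29]
  [35, 36, 33, 21, 33, 30]
Key observation: the optimum is the walk 5->1->5->3->1->4, with weight 9 + 5 + 7 + 9 + (-7) = 23.
Optimal value attained by: walk 5->1->5->3->1->4.
Answer: (G^⊗5)[5][4] = 23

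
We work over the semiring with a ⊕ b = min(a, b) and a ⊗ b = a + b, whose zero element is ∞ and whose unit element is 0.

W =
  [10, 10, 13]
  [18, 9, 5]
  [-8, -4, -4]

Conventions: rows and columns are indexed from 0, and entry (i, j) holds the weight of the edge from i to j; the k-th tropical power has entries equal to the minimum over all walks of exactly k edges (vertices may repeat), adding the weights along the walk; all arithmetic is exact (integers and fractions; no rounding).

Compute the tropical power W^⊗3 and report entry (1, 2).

W^⊗2:
  [5, 9, 9]
  [-3, 1, 1]
  [-12, -8, -8]
W^⊗3:
  [1, 5, 5]
  [-7, -3, -3]
  [-16, -12, -12]
Key observation: the optimum is the walk 1->2->2->2, with weight 5 + (-4) + (-4) = -3.
Optimal value attained by: walk 1->2->2->2.
Answer: (W^⊗3)[1][2] = -3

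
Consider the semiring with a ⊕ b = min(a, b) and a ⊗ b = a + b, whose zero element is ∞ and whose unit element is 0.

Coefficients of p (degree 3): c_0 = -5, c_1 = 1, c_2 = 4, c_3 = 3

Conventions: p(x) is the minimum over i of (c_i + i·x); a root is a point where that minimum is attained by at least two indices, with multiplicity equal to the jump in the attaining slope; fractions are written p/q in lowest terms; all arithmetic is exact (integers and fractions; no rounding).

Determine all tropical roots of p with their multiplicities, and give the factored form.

hull edge (i=0, c=-5) to (i=3, c=3): slope 8/3, span 3
Factored form: p(x) = 3 ⊗ (x ⊕ (-8/3)) ⊗ (x ⊕ (-8/3)) ⊗ (x ⊕ (-8/3))
Answer: roots = -8/3 (mult 3)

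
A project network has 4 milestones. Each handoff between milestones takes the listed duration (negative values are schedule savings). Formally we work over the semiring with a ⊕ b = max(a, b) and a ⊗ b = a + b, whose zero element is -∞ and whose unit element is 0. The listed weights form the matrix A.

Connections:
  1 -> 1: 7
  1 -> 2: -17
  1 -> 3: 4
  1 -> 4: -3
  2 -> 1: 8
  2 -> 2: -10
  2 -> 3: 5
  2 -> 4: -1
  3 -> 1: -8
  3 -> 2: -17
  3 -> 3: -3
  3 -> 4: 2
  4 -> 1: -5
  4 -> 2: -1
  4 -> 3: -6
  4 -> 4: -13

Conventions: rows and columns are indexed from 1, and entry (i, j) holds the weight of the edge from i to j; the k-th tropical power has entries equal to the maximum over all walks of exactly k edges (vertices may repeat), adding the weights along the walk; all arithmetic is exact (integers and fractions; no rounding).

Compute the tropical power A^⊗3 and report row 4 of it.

A^⊗2:
  [14, -4, 11, 6]
  [15, -2, 12, 7]
  [-1, 1, -4, -1]
  [7, -11, 4, -2]
A^⊗3:
  [21, 5, 18, 13]
  [22, 6, 19, 14]
  [9, -2, 6, 0]
  [14, -3, 11, 6]
Answer: row 4 of A^⊗3 = [14, -3, 11, 6]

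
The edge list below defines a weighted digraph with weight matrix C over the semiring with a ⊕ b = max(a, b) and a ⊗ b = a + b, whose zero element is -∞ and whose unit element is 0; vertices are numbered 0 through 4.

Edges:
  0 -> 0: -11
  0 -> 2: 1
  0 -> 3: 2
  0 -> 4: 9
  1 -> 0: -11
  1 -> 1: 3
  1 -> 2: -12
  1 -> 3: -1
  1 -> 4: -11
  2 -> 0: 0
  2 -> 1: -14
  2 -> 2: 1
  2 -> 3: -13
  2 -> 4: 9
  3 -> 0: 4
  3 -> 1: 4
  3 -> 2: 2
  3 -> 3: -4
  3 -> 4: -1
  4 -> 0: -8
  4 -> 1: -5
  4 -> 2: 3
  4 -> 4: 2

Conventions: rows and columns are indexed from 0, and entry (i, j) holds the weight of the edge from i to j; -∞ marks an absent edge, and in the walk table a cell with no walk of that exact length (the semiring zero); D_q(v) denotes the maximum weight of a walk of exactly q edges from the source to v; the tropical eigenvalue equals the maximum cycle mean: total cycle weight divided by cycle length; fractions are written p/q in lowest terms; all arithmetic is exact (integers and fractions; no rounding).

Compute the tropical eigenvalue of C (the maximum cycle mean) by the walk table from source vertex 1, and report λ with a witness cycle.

q=0: [-∞, 0, -∞, -∞, -∞]
q=1: [-11, 3, -12, -1, -11]
q=2: [3, 6, 1, 2, -2]
q=3: [6, 9, 4, 5, 12]
q=4: [9, 12, 15, 8, 15]
q=5: [15, 15, 18, 11, 24]
Optimal cycle mean attained by: cycle 2->4->2, total 9 + 3, length 2.
Answer: λ = 6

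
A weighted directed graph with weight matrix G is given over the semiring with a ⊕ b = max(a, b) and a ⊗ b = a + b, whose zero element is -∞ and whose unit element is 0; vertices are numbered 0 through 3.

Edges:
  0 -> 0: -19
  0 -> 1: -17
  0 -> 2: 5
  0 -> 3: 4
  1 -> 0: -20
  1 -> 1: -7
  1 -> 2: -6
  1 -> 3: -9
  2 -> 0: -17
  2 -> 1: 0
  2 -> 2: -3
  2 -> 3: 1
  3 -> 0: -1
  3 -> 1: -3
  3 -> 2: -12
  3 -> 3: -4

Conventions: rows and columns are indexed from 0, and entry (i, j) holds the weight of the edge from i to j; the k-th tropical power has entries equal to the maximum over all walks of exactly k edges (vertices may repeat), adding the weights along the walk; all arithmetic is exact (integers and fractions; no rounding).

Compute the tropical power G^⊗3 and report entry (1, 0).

G^⊗2:
  [3, 5, 2, 6]
  [-10, -6, -9, -5]
  [0, -2, -6, -2]
  [-5, -7, 4, 3]
G^⊗3:
  [5, 3, 8, 7]
  [-6, -8, -5, -6]
  [-3, -5, 5, 4]
  [2, 4, 1, 5]
Key observation: the optimum is the walk 1->2->3->0, with weight (-6) + 1 + (-1) = -6.
Optimal value attained by: walk 1->2->3->0.
Answer: (G^⊗3)[1][0] = -6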